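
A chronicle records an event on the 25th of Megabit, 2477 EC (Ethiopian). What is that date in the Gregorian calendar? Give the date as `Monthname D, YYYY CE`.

April 6, 2485 CE

Both dates share Julian Day Number 2628784; in the Gregorian calendar that is 6 April 2485 CE.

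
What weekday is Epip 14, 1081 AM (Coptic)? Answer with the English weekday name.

Tuesday

This is JDN 2219813 (16 July 1365 Gregorian).
JDN 2219813 mod 7 = 1, and JDN 0 was a Monday, so this is a Tuesday.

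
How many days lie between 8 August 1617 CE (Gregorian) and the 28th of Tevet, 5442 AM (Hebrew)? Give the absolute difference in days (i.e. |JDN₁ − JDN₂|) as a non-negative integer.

First date → JDN 2311877; second date → JDN 2335406.
The interval is |2311877 − 2335406| = 23529 days.

23529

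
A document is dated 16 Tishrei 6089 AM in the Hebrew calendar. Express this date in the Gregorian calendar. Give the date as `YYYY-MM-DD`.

Julian Day Number of the source date = 2571638.
Converting JDN 2571638 to the Gregorian calendar gives 21 October 2328 CE.

2328-10-21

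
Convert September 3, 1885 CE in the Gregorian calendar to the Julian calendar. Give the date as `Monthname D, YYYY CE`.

August 22, 1885 CE

At this point the Julian calendar is 12 days behind the Gregorian.
3 September 1885 Gregorian − 12 days → 22 August 1885 Julian.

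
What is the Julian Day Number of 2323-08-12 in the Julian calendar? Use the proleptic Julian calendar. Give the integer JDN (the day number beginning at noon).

2569757

In the Gregorian calendar the same day is 28 August 2323.
JDN 2451545 is 1 January 2000 CE (Gregorian); the target day is +118212 days from there, so JDN = 2569757.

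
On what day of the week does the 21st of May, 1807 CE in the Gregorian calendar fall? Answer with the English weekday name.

JDN 2381193 mod 7 = 3, and JDN 0 was a Monday, so this is a Thursday.

Thursday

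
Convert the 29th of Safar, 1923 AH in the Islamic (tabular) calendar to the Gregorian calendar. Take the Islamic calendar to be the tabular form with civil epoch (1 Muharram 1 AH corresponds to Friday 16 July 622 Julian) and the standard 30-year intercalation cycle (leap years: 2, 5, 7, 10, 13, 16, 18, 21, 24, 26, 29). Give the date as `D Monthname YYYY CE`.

22 June 2487 CE

Julian Day Number of the source date = 2629591.
Converting JDN 2629591 to the Gregorian calendar gives 22 June 2487 CE.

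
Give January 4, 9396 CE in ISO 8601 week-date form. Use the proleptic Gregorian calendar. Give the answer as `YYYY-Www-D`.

9396-W01-1

The weekday is Monday (ISO weekday 1).
That Monday belongs to ISO week 1 of ISO year 9396.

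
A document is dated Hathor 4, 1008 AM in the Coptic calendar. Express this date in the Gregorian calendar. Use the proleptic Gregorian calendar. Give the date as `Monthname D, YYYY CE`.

November 8, 1291 CE

Both dates share Julian Day Number 2192900; in the Gregorian calendar that is 8 November 1291 CE.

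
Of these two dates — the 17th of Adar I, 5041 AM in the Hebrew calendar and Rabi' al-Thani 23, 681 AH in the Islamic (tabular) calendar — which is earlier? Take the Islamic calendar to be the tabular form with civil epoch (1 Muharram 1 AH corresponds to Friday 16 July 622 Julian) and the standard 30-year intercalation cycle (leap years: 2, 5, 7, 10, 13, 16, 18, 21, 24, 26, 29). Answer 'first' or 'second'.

first

First date → JDN 2188981; second date → JDN 2189520.
JDN 2188981 < JDN 2189520, so the first date is earlier.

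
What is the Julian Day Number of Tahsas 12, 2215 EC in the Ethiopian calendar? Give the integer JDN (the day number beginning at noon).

2532985

In the Gregorian calendar the same day is 23 December 2222.
JDN 2299161 is 15 October 1582 CE (Gregorian); the target day is +233824 days from there, so JDN = 2532985.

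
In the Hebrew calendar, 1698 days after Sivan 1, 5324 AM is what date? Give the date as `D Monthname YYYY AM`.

15 Tevet 5329 AM

The starting date is JDN 2292441; 2292441 + 1698 = 2294139.
JDN 2294139 corresponds to 15 Tevet 5329 AM.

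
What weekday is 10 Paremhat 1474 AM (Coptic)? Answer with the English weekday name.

Equivalently 17 March 1758 Gregorian, JDN 2363232.
JDN 2363232 mod 7 = 4, and JDN 0 was a Monday, so this is a Friday.

Friday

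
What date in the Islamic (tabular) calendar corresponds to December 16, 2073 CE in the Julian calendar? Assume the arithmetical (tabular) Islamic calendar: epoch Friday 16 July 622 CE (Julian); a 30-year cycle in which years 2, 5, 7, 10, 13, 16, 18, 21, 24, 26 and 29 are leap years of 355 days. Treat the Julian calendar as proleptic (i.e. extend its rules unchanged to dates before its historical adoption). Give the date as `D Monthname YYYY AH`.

Both dates share Julian Day Number 2478571; in the tabular Islamic calendar that is 29 Dhu al-Hijjah 1496 AH.

29 Dhu al-Hijjah 1496 AH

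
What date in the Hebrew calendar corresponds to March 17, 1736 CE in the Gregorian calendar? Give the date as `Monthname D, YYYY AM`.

Nisan 5, 5496 AM

Julian Day Number of the source date = 2355197.
Converting JDN 2355197 to the Hebrew calendar gives 5 Nisan 5496 AM.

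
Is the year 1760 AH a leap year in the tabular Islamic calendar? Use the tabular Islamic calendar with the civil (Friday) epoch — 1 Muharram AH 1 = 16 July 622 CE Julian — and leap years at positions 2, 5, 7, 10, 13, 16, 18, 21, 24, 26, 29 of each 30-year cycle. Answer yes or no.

no

Year 1760 AH is year 20 of its 30-year cycle; leap positions are 2, 5, 7, 10, 13, 16, 18, 21, 24, 26, 29, so it is a common year (354 days).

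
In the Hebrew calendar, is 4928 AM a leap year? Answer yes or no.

no

Hebrew year 4928 is year 7 of its 19-year Metonic cycle; leap years are at positions 3, 6, 8, 11, 14, 17, 19, so it is a common year (12 months).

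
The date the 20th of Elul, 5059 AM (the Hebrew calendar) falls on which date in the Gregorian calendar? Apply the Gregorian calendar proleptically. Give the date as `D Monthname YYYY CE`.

26 August 1299 CE

Both dates share Julian Day Number 2195748; in the Gregorian calendar that is 26 August 1299 CE.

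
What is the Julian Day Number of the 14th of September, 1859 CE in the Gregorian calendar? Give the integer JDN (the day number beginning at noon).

JDN 2400001 is 17 November 1858 CE (Gregorian), MJD 0; the target day is +301 days from there, so JDN = 2400302.

2400302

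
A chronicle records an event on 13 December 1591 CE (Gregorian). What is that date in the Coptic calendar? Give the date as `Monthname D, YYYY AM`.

Julian Day Number of the source date = 2302507.
Converting JDN 2302507 to the Coptic calendar gives 6 Koiak 1308 AM.

Koiak 6, 1308 AM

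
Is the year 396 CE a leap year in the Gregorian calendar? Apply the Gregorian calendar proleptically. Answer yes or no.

yes

396 is divisible by 4 and not by 100, so it is a leap year.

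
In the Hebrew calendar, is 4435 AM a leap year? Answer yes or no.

Hebrew year 4435 is year 8 of its 19-year Metonic cycle; leap years are at positions 3, 6, 8, 11, 14, 17, 19, so it is a leap year (13 months).

yes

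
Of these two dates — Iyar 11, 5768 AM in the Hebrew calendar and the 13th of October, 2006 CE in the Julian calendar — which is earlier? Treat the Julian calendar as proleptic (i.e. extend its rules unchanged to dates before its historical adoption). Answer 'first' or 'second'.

Converting both to JDN: 2454603 vs 2454035; the smaller is the second.

second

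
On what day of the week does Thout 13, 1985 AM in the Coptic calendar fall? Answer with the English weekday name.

Friday

Equivalently 25 September 2268 Gregorian, JDN 2549698.
2549698 ≡ 4 (mod 7); counting from Monday = 0 gives Friday.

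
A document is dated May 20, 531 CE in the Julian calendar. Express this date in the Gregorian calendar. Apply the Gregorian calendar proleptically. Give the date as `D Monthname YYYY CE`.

The Julian–Gregorian offset here is 2 days (Julian trailing).
20 May 531 Julian + 2 days → 22 May 531 Gregorian.

22 May 531 CE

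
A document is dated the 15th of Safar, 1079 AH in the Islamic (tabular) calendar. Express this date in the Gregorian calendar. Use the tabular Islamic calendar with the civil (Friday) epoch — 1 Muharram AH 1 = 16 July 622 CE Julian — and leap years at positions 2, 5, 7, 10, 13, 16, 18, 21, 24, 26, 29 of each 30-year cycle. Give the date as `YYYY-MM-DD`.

1668-07-25

Julian Day Number of the source date = 2330491.
Converting JDN 2330491 to the Gregorian calendar gives 25 July 1668 CE.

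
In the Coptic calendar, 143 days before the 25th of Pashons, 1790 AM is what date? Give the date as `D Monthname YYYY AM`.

Counting 143 days back from JDN 2478726 reaches JDN 2478583, which is 2 Tobi 1790 AM.

2 Tobi 1790 AM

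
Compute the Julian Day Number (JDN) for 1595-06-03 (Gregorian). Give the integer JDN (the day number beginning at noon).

JDN 2299161 is 15 October 1582 CE (Gregorian); the target day is +4614 days from there, so JDN = 2303775.

2303775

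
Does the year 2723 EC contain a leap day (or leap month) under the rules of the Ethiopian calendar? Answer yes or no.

yes

2723 mod 4 = 3; in the Ethiopian calendar a year is leap when year mod 4 = 3, so it is a leap year.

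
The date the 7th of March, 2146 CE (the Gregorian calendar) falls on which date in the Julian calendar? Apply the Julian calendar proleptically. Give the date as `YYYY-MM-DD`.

2146-02-21

At this point the Julian calendar is 14 days behind the Gregorian.
7 March 2146 Gregorian − 14 days → 21 February 2146 Julian.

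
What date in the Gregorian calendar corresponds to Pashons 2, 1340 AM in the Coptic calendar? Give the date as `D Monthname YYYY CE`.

Julian Day Number of the source date = 2314341.
Converting JDN 2314341 to the Gregorian calendar gives 7 May 1624 CE.

7 May 1624 CE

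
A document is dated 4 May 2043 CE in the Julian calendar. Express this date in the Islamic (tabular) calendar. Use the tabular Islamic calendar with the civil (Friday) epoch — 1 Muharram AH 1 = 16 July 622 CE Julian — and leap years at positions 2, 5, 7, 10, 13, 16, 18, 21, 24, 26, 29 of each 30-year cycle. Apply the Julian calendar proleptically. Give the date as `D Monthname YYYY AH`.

7 Jumada al-Thani 1465 AH

The source date corresponds to 17 May 2043 in the Gregorian calendar (JDN 2467387).
That day falls on 7 Jumada al-Thani 1465 AH in the tabular Islamic calendar.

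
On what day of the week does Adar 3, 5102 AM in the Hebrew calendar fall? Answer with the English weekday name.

Sunday

This is JDN 2211264 (18 February 1342 Gregorian).
2211264 ≡ 6 (mod 7); counting from Monday = 0 gives Sunday.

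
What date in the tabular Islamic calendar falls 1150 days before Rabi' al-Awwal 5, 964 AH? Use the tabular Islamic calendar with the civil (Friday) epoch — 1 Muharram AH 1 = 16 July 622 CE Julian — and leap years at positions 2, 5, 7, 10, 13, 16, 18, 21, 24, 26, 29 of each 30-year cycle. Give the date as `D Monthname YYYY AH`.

JDN of Rabi' al-Awwal 5, 964 AH = 2289758.
2289758 − 1150 = 2288608.
JDN 2288608 in the tabular Islamic calendar is 6 Dhu al-Hijjah 960 AH.

6 Dhu al-Hijjah 960 AH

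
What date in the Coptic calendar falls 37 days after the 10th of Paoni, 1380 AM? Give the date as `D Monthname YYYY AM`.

Counting 37 days forward from JDN 2328989 reaches JDN 2329026, which is 17 Epip 1380 AM.

17 Epip 1380 AM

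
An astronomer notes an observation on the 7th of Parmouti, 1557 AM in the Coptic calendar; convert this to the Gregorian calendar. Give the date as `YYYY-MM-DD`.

Julian Day Number of the source date = 2393575.
Converting JDN 2393575 to the Gregorian calendar gives 14 April 1841 CE.

1841-04-14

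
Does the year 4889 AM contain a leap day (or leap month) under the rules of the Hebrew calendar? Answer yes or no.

yes

Hebrew year 4889 is year 6 of its 19-year Metonic cycle; leap years are at positions 3, 6, 8, 11, 14, 17, 19, so it is a leap year (13 months).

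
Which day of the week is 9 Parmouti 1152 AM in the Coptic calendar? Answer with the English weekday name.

This is JDN 2245651 (13 April 1436 Gregorian).
2245651 ≡ 2 (mod 7); counting from Monday = 0 gives Wednesday.

Wednesday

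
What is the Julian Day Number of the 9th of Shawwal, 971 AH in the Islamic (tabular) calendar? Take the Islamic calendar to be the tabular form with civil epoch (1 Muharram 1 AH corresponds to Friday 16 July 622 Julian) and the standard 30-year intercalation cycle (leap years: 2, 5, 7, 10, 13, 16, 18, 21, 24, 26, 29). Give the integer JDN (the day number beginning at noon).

2292450

In the proleptic Gregorian calendar the same day is 31 May 1564.
JDN 2451545 is 1 January 2000 CE (Gregorian); the target day is −159095 days from there, so JDN = 2292450.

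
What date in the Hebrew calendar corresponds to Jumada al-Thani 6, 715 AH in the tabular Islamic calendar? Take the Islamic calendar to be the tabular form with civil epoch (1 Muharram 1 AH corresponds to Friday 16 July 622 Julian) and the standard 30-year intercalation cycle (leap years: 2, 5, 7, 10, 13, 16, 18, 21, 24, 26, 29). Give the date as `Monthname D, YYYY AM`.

Julian Day Number of the source date = 2201611.
Converting JDN 2201611 to the Hebrew calendar gives 7 Tishrei 5076 AM.

Tishrei 7, 5076 AM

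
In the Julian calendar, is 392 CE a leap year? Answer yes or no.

392 mod 4 = 0, so it is a leap year in the Julian calendar.

yes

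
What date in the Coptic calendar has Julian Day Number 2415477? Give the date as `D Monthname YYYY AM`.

The Gregorian equivalent of JDN 2415477 is 2 April 1901.
In the Coptic calendar that day is 24 Paremhat 1617 AM.

24 Paremhat 1617 AM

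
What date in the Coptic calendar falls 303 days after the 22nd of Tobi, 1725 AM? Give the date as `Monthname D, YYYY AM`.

Hathor 20, 1726 AM

JDN of the 22nd of Tobi, 1725 AM = 2454862.
2454862 + 303 = 2455165.
JDN 2455165 in the Coptic calendar is Hathor 20, 1726 AM.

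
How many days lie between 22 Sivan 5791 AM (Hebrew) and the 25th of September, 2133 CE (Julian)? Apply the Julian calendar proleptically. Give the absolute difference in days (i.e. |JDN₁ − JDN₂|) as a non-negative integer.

37373

JDN of the first date = 2463031.
JDN of the second date = 2500404.
|2500404 − 2463031| = 37373.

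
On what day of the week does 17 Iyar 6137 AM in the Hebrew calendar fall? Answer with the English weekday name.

In the Gregorian calendar this is 26 May 2377 (JDN 2589387).
Since JDN mod 7 = 3 (0 = Monday), the day is Thursday.

Thursday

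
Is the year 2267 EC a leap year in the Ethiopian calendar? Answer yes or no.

2267 mod 4 = 3; in the Ethiopian calendar a year is leap when year mod 4 = 3, so it is a leap year.

yes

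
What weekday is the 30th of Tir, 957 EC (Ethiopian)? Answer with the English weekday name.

This is JDN 2073549 (30 January 965 Gregorian).
2073549 ≡ 2 (mod 7); counting from Monday = 0 gives Wednesday.

Wednesday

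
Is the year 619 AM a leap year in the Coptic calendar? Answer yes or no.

yes

619 mod 4 = 3; in the Coptic calendar a year is leap when year mod 4 = 3, so it is a leap year.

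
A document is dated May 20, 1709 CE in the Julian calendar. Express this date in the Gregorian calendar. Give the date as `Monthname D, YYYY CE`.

The Julian–Gregorian offset here is 11 days (Julian trailing).
20 May 1709 Julian + 11 days → 31 May 1709 Gregorian.

May 31, 1709 CE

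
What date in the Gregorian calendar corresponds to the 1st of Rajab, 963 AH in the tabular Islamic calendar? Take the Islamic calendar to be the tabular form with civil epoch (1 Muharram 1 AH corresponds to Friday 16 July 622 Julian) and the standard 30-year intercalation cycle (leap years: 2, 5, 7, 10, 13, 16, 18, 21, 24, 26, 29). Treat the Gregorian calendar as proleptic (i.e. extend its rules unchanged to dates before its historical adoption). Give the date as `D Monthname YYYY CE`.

Both dates share Julian Day Number 2289518; in the Gregorian calendar that is 21 May 1556 CE.

21 May 1556 CE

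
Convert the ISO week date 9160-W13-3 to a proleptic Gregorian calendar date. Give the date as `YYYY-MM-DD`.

ISO week 1 of 9160 is the week containing the first Thursday of 9160.
Week 13, day 3 (Wednesday) lands on 9160-03-30.

9160-03-30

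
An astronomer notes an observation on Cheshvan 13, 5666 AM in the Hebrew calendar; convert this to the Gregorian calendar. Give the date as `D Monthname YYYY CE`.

11 November 1905 CE

Julian Day Number of the source date = 2417161.
Converting JDN 2417161 to the Gregorian calendar gives 11 November 1905 CE.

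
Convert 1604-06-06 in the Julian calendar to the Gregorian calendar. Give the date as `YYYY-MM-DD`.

For dates in this range the Gregorian date is 10 days ahead of the Julian.
6 June 1604 Julian + 10 days → 16 June 1604 Gregorian.

1604-06-16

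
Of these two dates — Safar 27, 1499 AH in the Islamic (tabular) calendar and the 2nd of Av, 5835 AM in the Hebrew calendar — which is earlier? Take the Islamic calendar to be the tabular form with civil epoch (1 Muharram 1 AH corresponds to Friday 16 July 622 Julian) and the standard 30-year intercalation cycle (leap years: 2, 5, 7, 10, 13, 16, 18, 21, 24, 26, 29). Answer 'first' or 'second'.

second

The two dates have Julian Day Numbers 2479337 and 2479133 respectively.
Since 2479133 < 2479337, the second date comes first.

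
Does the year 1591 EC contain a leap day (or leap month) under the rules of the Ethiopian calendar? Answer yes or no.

yes

1591 mod 4 = 3; in the Ethiopian calendar a year is leap when year mod 4 = 3, so it is a leap year.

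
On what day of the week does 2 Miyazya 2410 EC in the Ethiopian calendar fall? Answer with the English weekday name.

Equivalently 13 April 2418 Gregorian, JDN 2604319.
2604319 ≡ 4 (mod 7); counting from Monday = 0 gives Friday.

Friday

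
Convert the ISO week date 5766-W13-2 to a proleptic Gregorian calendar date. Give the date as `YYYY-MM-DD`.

5766-03-25

ISO week 1 of 5766 is the week containing the first Thursday of 5766.
Week 13, day 2 (Tuesday) lands on 5766-03-25.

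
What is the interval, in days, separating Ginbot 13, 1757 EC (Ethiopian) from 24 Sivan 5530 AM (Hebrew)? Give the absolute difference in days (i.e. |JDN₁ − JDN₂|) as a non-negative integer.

1855

JDN of the first date = 2365852.
JDN of the second date = 2367707.
|2367707 − 2365852| = 1855.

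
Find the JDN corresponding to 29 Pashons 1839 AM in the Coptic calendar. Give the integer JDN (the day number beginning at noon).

Equivalently 7 June 2123 (Gregorian).
JDN 2299161 is 15 October 1582 CE (Gregorian); the target day is +197466 days from there, so JDN = 2496627.

2496627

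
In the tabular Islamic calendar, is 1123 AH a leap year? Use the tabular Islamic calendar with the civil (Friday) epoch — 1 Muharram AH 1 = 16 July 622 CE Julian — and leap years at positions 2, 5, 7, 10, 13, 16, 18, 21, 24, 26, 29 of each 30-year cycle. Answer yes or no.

yes

Year 1123 AH is year 13 of its 30-year cycle; leap positions are 2, 5, 7, 10, 13, 16, 18, 21, 24, 26, 29, so it is a leap year (355 days).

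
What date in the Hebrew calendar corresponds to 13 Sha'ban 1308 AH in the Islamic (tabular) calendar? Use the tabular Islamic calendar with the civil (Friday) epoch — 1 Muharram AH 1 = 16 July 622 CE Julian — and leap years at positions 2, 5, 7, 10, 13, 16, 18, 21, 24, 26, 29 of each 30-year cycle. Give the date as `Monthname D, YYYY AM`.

Julian Day Number of the source date = 2411816.
Converting JDN 2411816 to the Hebrew calendar gives 14 Adar II 5651 AM.

Adar II 14, 5651 AM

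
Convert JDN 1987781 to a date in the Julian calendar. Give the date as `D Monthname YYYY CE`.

JDN 1987781 is 5 April 730 in the proleptic Gregorian calendar.
In the Julian calendar that day is 1 April 730 CE.

1 April 730 CE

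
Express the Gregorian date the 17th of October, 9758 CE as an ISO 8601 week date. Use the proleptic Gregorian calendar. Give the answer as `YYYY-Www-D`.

The weekday is Tuesday (ISO weekday 2).
That Tuesday belongs to ISO week 42 of ISO year 9758.

9758-W42-2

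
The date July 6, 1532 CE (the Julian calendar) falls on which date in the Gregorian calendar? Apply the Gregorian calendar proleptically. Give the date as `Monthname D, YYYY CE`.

The Julian–Gregorian offset here is 10 days (Julian trailing).
6 July 1532 Julian + 10 days → 16 July 1532 Gregorian.

July 16, 1532 CE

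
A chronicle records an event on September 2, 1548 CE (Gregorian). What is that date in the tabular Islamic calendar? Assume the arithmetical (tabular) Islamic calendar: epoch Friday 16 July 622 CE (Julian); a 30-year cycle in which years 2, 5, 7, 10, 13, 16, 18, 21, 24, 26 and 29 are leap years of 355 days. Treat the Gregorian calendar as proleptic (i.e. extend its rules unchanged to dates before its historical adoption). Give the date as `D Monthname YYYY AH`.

18 Rajab 955 AH

Both dates share Julian Day Number 2286700; in the tabular Islamic calendar that is 18 Rajab 955 AH.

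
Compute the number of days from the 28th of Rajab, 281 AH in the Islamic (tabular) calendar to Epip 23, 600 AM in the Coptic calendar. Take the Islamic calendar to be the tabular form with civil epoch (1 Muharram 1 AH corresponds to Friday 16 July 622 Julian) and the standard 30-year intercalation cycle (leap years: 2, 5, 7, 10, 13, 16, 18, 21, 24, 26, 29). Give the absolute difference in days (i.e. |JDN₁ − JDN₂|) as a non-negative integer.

First date → JDN 2047867; second date → JDN 2044137.
The interval is |2047867 − 2044137| = 3730 days.

3730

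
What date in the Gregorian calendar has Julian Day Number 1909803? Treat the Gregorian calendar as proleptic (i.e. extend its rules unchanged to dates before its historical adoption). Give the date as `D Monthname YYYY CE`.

Counting from JDN 2299161 = 15 Oct 1582 gives an offset of -389358 days.

5 October 516 CE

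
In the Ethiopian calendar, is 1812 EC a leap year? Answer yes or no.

1812 mod 4 = 0; in the Ethiopian calendar a year is leap when year mod 4 = 3, so it is a common year.

no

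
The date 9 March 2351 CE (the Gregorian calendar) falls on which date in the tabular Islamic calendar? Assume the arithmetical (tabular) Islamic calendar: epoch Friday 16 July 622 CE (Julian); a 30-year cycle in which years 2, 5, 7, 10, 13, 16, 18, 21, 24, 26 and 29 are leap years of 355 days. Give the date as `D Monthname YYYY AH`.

Both dates share Julian Day Number 2579812; in the tabular Islamic calendar that is 10 Ramadan 1782 AH.

10 Ramadan 1782 AH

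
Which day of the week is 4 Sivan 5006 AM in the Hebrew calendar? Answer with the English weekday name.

Equivalently 28 May 1246 Gregorian, JDN 2176300.
JDN 2176300 mod 7 = 0, and JDN 0 was a Monday, so this is a Monday.

Monday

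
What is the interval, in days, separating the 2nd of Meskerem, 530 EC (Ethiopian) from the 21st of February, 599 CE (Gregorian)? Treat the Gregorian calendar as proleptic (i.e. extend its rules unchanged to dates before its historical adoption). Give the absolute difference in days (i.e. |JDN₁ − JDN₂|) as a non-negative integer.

22453

JDN of the first date = 1917439.
JDN of the second date = 1939892.
|1939892 − 1917439| = 22453.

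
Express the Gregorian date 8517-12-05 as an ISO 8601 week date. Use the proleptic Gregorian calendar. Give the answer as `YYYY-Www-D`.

8517-W48-7

The weekday is Sunday (ISO weekday 7).
That Sunday belongs to ISO week 48 of ISO year 8517.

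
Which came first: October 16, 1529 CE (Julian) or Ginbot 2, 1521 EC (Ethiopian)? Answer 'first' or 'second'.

second

Converting both to JDN: 2279814 vs 2279642; the smaller is the second.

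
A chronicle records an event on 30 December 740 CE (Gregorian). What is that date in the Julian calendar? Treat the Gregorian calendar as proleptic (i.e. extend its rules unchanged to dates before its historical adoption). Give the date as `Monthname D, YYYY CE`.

December 26, 740 CE

At this point the Julian calendar is 4 days behind the Gregorian.
30 December 740 Gregorian − 4 days → 26 December 740 Julian.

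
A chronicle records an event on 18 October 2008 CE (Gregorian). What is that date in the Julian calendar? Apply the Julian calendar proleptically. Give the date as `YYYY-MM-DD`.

2008-10-05

The Julian–Gregorian offset here is 13 days (Julian trailing).
18 October 2008 Gregorian − 13 days → 5 October 2008 Julian.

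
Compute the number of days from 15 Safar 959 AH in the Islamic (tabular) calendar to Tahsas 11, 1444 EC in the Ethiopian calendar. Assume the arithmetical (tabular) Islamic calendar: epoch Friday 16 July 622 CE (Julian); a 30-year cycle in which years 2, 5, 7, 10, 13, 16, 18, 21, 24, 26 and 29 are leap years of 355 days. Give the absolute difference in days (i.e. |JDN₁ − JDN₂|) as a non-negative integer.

JDN of the first date = 2287967.
JDN of the second date = 2251377.
|2251377 − 2287967| = 36590.

36590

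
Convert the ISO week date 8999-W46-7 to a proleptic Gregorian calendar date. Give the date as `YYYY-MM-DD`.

8999-11-17

ISO week 1 of 8999 is the week containing the first Thursday of 8999.
Week 46, day 7 (Sunday) lands on 8999-11-17.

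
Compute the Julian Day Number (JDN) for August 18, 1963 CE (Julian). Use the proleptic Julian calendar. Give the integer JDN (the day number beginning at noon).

2438273

In the Gregorian calendar the same day is 31 August 1963.
JDN 2299161 is 15 October 1582 CE (Gregorian); the target day is +139112 days from there, so JDN = 2438273.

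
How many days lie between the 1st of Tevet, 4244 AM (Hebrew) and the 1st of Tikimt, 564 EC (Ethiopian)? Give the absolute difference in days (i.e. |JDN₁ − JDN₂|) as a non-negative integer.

32064

First date → JDN 1897823; second date → JDN 1929887.
The interval is |1897823 − 1929887| = 32064 days.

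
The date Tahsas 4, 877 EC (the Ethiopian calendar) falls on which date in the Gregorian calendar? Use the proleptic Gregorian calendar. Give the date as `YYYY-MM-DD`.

Julian Day Number of the source date = 2044273.
Converting JDN 2044273 to the Gregorian calendar gives 4 December 884 CE.

0884-12-04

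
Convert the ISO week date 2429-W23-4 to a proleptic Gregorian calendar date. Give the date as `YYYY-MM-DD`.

2429-06-07

ISO week 1 of 2429 is the week containing the first Thursday of 2429.
Week 23, day 4 (Thursday) lands on 2429-06-07.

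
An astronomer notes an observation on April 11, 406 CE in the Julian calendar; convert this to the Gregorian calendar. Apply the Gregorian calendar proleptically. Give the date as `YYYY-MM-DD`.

For dates in this range the Gregorian date is 1 day ahead of the Julian.
11 April 406 Julian + 1 day → 12 April 406 Gregorian.

0406-04-12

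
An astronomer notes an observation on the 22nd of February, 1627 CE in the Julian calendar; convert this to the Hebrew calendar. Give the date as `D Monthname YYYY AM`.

The source date corresponds to 4 March 1627 in the Gregorian calendar (JDN 2315372).
That day falls on 16 Adar 5387 AM in the Hebrew calendar.

16 Adar 5387 AM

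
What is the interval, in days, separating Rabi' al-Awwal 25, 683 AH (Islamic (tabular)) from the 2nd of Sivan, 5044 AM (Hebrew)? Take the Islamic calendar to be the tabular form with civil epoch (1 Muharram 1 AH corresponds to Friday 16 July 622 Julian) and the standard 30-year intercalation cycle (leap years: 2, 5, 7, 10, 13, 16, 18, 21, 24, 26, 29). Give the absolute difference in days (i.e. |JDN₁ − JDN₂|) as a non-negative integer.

24

First date → JDN 2190201; second date → JDN 2190177.
The interval is |2190201 − 2190177| = 24 days.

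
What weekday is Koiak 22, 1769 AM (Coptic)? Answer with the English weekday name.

Equivalently 31 December 2052 Gregorian, JDN 2470903.
JDN 2470903 mod 7 = 1, and JDN 0 was a Monday, so this is a Tuesday.

Tuesday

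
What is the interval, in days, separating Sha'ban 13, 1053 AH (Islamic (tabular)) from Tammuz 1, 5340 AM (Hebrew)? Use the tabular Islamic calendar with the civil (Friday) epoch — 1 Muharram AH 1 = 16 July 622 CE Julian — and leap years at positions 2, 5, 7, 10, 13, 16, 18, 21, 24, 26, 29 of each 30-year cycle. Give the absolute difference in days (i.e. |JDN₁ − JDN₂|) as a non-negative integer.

23135

First date → JDN 2321453; second date → JDN 2298318.
The interval is |2321453 − 2298318| = 23135 days.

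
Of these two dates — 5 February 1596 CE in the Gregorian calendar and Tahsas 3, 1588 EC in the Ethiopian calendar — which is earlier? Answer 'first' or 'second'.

Converting both to JDN: 2304022 vs 2303965; the smaller is the second.

second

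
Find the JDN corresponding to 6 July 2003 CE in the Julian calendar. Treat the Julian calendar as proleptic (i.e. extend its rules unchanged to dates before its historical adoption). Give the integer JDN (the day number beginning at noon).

Equivalently 19 July 2003 (Gregorian).
JDN 2299161 is 15 October 1582 CE (Gregorian); the target day is +153679 days from there, so JDN = 2452840.

2452840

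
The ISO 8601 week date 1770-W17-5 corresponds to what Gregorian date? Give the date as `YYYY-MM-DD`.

1770-04-27

ISO week 1 of 1770 is the week containing the first Thursday of 1770.
Week 17, day 5 (Friday) lands on 1770-04-27.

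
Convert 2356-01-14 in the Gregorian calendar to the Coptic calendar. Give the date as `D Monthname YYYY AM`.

Julian Day Number of the source date = 2581584.
Converting JDN 2581584 to the Coptic calendar gives 2 Tobi 2072 AM.

2 Tobi 2072 AM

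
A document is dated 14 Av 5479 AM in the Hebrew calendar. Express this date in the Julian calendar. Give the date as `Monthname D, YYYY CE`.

Julian Day Number of the source date = 2349122.
Converting JDN 2349122 to the Julian calendar gives 19 July 1719 CE.

July 19, 1719 CE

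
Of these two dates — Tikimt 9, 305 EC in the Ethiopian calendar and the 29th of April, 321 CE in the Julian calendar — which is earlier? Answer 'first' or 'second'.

first

The two dates have Julian Day Numbers 1835295 and 1838422 respectively.
Since 1835295 < 1838422, the first date comes first.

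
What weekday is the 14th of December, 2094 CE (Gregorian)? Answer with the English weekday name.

Tuesday

JDN 2486226 mod 7 = 1, and JDN 0 was a Monday, so this is a Tuesday.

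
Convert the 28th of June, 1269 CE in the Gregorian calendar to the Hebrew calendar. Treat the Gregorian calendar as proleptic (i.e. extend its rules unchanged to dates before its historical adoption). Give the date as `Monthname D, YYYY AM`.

Tammuz 20, 5029 AM

Both dates share Julian Day Number 2184732; in the Hebrew calendar that is 20 Tammuz 5029 AM.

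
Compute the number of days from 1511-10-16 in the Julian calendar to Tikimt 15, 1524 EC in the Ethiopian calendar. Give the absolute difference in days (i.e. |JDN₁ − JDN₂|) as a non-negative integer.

7302

JDN of the first date = 2273239.
JDN of the second date = 2280541.
|2280541 − 2273239| = 7302.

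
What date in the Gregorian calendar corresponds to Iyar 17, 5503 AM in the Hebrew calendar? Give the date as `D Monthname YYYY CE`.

Julian Day Number of the source date = 2357808.
Converting JDN 2357808 to the Gregorian calendar gives 11 May 1743 CE.

11 May 1743 CE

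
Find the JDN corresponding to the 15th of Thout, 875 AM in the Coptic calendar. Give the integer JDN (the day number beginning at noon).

2144272

Equivalently 19 September 1158 (proleptic Gregorian).
JDN 2299161 is 15 October 1582 CE (Gregorian); the target day is −154889 days from there, so JDN = 2144272.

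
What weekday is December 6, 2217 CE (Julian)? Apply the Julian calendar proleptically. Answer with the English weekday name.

Equivalently 21 December 2217 Gregorian, JDN 2531157.
JDN 2531157 mod 7 = 6, and JDN 0 was a Monday, so this is a Sunday.

Sunday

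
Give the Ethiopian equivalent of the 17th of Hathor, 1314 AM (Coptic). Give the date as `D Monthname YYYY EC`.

17 Hidar 1590 EC

The source date corresponds to 23 November 1597 in the Gregorian calendar (JDN 2304679).
That day falls on 17 Hidar 1590 EC in the Ethiopian calendar.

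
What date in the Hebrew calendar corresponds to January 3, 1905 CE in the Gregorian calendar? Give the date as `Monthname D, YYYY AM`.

Tevet 26, 5665 AM

Both dates share Julian Day Number 2416849; in the Hebrew calendar that is 26 Tevet 5665 AM.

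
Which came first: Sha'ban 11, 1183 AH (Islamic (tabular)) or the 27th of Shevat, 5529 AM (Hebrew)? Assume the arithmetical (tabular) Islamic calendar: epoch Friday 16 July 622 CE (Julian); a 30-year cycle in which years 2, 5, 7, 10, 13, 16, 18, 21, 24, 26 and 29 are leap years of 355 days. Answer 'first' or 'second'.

The two dates have Julian Day Numbers 2367518 and 2367209 respectively.
Since 2367209 < 2367518, the second date comes first.

second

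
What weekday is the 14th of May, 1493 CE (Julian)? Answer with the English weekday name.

Tuesday

In the proleptic Gregorian calendar this is 23 May 1493 (JDN 2266510).
2266510 ≡ 1 (mod 7); counting from Monday = 0 gives Tuesday.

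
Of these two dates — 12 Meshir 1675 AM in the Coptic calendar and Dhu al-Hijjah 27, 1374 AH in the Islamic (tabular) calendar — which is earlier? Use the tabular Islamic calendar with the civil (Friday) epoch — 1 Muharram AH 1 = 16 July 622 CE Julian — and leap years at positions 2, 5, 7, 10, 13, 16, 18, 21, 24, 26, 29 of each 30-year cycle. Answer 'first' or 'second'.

second

Converting both to JDN: 2436619 vs 2435336; the smaller is the second.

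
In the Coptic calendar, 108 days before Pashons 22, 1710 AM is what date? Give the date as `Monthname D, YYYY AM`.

Meshir 4, 1710 AM

JDN of Pashons 22, 1710 AM = 2449503.
2449503 − 108 = 2449395.
JDN 2449395 in the Coptic calendar is Meshir 4, 1710 AM.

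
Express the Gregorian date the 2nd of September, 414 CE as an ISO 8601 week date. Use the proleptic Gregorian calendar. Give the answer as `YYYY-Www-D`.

0414-W36-2

The weekday is Tuesday (ISO weekday 2).
That Tuesday belongs to ISO week 36 of ISO year 414.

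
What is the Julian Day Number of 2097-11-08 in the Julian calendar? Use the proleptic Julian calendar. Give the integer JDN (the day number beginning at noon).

2487299

In the Gregorian calendar the same day is 21 November 2097.
JDN 2299161 is 15 October 1582 CE (Gregorian); the target day is +188138 days from there, so JDN = 2487299.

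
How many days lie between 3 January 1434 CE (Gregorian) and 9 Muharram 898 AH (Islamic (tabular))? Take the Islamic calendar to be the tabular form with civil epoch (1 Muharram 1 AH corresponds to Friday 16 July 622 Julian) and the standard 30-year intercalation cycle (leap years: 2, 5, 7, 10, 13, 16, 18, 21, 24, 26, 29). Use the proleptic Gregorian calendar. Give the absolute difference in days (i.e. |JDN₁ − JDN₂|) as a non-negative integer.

First date → JDN 2244820; second date → JDN 2266315.
The interval is |2244820 − 2266315| = 21495 days.

21495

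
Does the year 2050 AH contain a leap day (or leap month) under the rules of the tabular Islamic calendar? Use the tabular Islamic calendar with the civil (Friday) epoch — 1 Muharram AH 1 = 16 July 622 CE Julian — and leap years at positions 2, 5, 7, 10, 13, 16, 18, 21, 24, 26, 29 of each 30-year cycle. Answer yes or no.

Year 2050 AH is year 10 of its 30-year cycle; leap positions are 2, 5, 7, 10, 13, 16, 18, 21, 24, 26, 29, so it is a leap year (355 days).

yes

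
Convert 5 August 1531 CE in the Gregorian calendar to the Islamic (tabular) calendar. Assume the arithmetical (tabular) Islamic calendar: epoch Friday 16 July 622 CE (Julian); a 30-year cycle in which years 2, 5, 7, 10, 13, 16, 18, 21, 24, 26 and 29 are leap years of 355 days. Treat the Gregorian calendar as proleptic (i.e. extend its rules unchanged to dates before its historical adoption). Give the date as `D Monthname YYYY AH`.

Julian Day Number of the source date = 2280462.
Converting JDN 2280462 to the tabular Islamic calendar gives 11 Dhu al-Hijjah 937 AH.

11 Dhu al-Hijjah 937 AH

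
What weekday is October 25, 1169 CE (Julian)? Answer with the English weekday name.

This is JDN 2148333 (1 November 1169 Gregorian).
Since JDN mod 7 = 5 (0 = Monday), the day is Saturday.

Saturday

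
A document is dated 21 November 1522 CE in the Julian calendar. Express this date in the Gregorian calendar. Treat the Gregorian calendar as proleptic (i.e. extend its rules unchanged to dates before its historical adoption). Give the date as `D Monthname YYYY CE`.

1 December 1522 CE

At this point the Julian calendar is 10 days behind the Gregorian.
21 November 1522 Julian + 10 days → 1 December 1522 Gregorian.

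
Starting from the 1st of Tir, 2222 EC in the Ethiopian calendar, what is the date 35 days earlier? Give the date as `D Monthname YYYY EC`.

26 Hidar 2222 EC

JDN of the 1st of Tir, 2222 EC = 2535561.
2535561 − 35 = 2535526.
JDN 2535526 in the Ethiopian calendar is 26 Hidar 2222 EC.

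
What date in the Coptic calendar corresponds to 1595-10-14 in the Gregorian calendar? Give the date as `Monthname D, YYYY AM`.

Julian Day Number of the source date = 2303908.
Converting JDN 2303908 to the Coptic calendar gives 6 Paopi 1312 AM.

Paopi 6, 1312 AM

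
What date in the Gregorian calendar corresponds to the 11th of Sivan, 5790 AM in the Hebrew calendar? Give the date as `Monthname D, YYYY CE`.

Both dates share Julian Day Number 2462665; in the Gregorian calendar that is 12 June 2030 CE.

June 12, 2030 CE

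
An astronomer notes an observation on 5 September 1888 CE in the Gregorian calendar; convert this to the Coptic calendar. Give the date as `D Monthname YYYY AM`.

Both dates share Julian Day Number 2410886; in the Coptic calendar that is 1 Pi Kogi Enavot 1604 AM.

1 Pi Kogi Enavot 1604 AM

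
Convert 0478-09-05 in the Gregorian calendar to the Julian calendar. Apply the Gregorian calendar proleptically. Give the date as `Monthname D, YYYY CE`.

September 4, 478 CE

The Julian–Gregorian offset here is 1 day (Julian trailing).
5 September 478 Gregorian − 1 day → 4 September 478 Julian.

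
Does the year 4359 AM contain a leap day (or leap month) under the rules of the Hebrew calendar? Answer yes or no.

Hebrew year 4359 is year 8 of its 19-year Metonic cycle; leap years are at positions 3, 6, 8, 11, 14, 17, 19, so it is a leap year (13 months).

yes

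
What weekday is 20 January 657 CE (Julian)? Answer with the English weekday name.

Friday

This is JDN 1961047 (23 January 657 Gregorian).
JDN 1961047 mod 7 = 4, and JDN 0 was a Monday, so this is a Friday.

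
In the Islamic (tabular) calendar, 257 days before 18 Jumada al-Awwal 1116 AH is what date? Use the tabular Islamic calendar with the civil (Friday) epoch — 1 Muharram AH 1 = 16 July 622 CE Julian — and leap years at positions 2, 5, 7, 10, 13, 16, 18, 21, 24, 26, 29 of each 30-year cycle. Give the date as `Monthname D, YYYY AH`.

Counting 257 days back from JDN 2343694 reaches JDN 2343437, which is Sha'ban 27, 1115 AH.

Sha'ban 27, 1115 AH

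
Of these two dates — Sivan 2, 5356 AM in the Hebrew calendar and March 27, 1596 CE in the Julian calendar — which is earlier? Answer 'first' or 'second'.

second

The two dates have Julian Day Numbers 2304136 and 2304083 respectively.
Since 2304083 < 2304136, the second date comes first.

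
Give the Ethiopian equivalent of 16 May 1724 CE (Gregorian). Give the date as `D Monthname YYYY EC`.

Julian Day Number of the source date = 2350874.
Converting JDN 2350874 to the Ethiopian calendar gives 10 Ginbot 1716 EC.

10 Ginbot 1716 EC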